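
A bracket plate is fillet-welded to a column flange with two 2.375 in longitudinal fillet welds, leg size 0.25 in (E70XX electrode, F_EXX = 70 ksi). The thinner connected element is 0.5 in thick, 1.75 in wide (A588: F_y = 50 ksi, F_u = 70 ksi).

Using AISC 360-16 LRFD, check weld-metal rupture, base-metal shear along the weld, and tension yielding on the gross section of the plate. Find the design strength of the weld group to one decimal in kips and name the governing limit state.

26.4 kips (weld metal governs)

Weld metal: throat = 0.707×0.25 = 0.17675 in, L = 2×2.375 = 4.75 in. φR_n = 0.75 × 0.6 × 70 × 0.17675 × 4.75 = 26.4 kips.
Base metal shear (0.5 in plate): yield φR_n = 1.0×0.6×50×0.5×4.75 = 71.3 kips; rupture φR_n = 0.75×0.6×70×0.5×4.75 = 74.8 kips; take 71.3 kips (yield).
Tension yield (gross): A_g = 1.75×0.5 = 0.875 in². φR_n = 0.90 × 50 × 0.875 = 39.4 kips.
Governing: min(26.4, 71.3, 39.4) = 26.4 kips → weld metal.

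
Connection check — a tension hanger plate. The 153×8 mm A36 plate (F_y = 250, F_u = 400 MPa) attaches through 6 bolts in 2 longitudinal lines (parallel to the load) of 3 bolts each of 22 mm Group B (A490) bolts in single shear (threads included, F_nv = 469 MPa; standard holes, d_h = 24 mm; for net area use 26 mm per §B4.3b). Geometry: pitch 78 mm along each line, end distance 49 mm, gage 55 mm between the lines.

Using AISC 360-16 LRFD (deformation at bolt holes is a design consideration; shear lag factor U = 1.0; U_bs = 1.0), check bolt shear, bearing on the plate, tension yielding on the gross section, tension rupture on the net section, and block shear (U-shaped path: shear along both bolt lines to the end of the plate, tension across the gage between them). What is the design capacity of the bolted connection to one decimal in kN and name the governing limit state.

Bolt shear: A_b = π(22)²/4 = 380.13 mm². φR_n = 0.75 × 469 × 380.13 × 6 × 1 = 802.3 kN.
Bearing (8 mm plate, F_u = 400 MPa): end bolts L_c = 49 − 24/2 = 37, R_n = min(1.2×37×8×400, 2.4×22×8×400) = 142.08 kN/bolt; interior L_c = 78 − 24 = 54, R_n = 168.96 kN/bolt. φR_n = 0.75 × (2×142.08 + 4×168.96) = 720.0 kN.
Tension yield (gross): A_g = 153×8 = 1224 mm². φR_n = 0.90 × 250 × 1224 = 275.4 kN.
Tension rupture (net): A_n = (153 − 2×26)×8 = 808 mm² (U = 1.0, A_e = A_n). φR_n = 0.75 × 400 × 808 = 242.4 kN.
Block shear: shear path 2×[49+2×78] = 2×205 mm, A_gv = 3280, A_nv = 2×(205 − 2.5×26)×8 = 2240 mm²; tension across gage: (55 − 1×26)×8 = 232 mm². R_n = min(0.6×400×2240, 0.6×250×3280) + 1.0×400×232 = min(537.6, 492) + 92.8 = 584.8 kN. φR_n = 0.75 × 584.8 = 438.6 kN.
Governing: min(802.3, 720.0, 275.4, 242.4, 438.6) = 242.4 kN → net-section rupture.

242.4 kN (net-section rupture governs)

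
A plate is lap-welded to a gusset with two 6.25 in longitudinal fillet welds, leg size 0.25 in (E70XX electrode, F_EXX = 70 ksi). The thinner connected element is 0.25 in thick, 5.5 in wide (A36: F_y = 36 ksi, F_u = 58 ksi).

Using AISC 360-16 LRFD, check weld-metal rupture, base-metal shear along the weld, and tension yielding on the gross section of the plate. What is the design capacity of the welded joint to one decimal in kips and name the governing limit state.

44.6 kips (gross-section yield governs)

Weld metal: throat = 0.707×0.25 = 0.17675 in, L = 2×6.25 = 12.5 in. φR_n = 0.75 × 0.6 × 70 × 0.17675 × 12.5 = 69.6 kips.
Base metal shear (0.25 in plate): yield φR_n = 1.0×0.6×36×0.25×12.5 = 67.5 kips; rupture φR_n = 0.75×0.6×58×0.25×12.5 = 81.6 kips; take 67.5 kips (yield).
Tension yield (gross): A_g = 5.5×0.25 = 1.375 in². φR_n = 0.90 × 36 × 1.375 = 44.6 kips.
Governing: min(69.6, 67.5, 44.6) = 44.6 kips → gross-section yield.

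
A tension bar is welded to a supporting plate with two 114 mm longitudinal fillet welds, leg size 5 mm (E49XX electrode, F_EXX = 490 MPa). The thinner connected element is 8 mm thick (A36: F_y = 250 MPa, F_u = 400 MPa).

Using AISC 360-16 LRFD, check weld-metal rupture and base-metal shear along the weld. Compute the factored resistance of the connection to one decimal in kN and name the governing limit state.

Weld metal: throat = 0.707×5 = 3.535 mm, L = 2×114 = 228 mm. φR_n = 0.75 × 0.6 × 490 × 3.535 × 228 = 177.7 kN.
Base metal shear (8 mm plate): yield φR_n = 1.0×0.6×250×8×228 = 273.6 kN; rupture φR_n = 0.75×0.6×400×8×228 = 328.3 kN; take 273.6 kN (yield).
Governing: min(177.7, 273.6) = 177.7 kN → weld metal.

177.7 kN (weld metal governs)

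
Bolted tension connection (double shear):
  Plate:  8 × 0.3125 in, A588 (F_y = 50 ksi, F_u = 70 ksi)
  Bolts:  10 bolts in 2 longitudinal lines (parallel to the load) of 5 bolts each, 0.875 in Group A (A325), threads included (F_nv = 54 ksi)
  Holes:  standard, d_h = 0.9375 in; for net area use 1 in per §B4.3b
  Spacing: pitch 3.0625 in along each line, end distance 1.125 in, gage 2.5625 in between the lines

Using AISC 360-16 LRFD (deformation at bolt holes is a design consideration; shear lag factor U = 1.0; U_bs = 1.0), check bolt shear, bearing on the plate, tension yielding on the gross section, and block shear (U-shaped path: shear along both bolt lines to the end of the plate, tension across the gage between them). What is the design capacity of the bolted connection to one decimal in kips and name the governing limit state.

112.5 kips (gross-section yield governs)

Bolt shear: A_b = π(0.875)²/4 = 0.60132 in². φR_n = 0.75 × 54 × 0.60132 × 10 × 2 = 487.1 kips.
Bearing (0.3125 in plate, F_u = 70 ksi): end bolts L_c = 1.125 − 0.9375/2 = 0.65625, R_n = min(1.2×0.65625×0.3125×70, 2.4×0.875×0.3125×70) = 17.227 kips/bolt; interior L_c = 3.0625 − 0.9375 = 2.125, R_n = 45.938 kips/bolt. φR_n = 0.75 × (2×17.227 + 8×45.938) = 301.5 kips.
Tension yield (gross): A_g = 8×0.3125 = 2.5 in². φR_n = 0.90 × 50 × 2.5 = 112.5 kips.
Block shear: shear path 2×[1.125+4×3.0625] = 2×13.375 in, A_gv = 8.3594, A_nv = 2×(13.375 − 4.5×1)×0.3125 = 5.5469 in²; tension across gage: (2.5625 − 1×1)×0.3125 = 0.48828 in². R_n = min(0.6×70×5.5469, 0.6×50×8.3594) + 1.0×70×0.48828 = min(232.97, 250.78) + 34.18 = 267.15 kips. φR_n = 0.75 × 267.15 = 200.4 kips.
Governing: min(487.1, 301.5, 112.5, 200.4) = 112.5 kips → gross-section yield.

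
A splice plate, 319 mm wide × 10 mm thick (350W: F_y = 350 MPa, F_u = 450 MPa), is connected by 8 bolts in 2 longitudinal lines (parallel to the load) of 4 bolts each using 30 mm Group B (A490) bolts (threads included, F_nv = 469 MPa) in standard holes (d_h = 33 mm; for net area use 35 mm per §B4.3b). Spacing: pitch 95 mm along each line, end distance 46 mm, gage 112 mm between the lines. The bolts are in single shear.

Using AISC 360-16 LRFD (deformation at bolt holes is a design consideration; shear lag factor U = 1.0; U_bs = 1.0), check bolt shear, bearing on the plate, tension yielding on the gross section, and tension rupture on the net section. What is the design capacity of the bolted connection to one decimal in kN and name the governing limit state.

Bolt shear: A_b = π(30)²/4 = 706.86 mm². φR_n = 0.75 × 469 × 706.86 × 8 × 1 = 1989.1 kN.
Bearing (10 mm plate, F_u = 450 MPa): end bolts L_c = 46 − 33/2 = 29.5, R_n = min(1.2×29.5×10×450, 2.4×30×10×450) = 159.3 kN/bolt; interior L_c = 95 − 33 = 62, R_n = 324 kN/bolt. φR_n = 0.75 × (2×159.3 + 6×324) = 1697.0 kN.
Tension yield (gross): A_g = 319×10 = 3190 mm². φR_n = 0.90 × 350 × 3190 = 1004.9 kN.
Tension rupture (net): A_n = (319 − 2×35)×10 = 2490 mm² (U = 1.0, A_e = A_n). φR_n = 0.75 × 450 × 2490 = 840.4 kN.
Governing: min(1989.1, 1697.0, 1004.9, 840.4) = 840.4 kN → net-section rupture.

840.4 kN (net-section rupture governs)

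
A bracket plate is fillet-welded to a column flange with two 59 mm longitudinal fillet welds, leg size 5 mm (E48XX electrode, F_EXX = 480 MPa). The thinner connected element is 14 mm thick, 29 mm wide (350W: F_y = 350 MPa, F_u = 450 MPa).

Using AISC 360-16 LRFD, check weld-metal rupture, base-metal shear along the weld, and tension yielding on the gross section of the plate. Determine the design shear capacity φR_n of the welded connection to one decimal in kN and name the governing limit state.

90.1 kN (weld metal governs)

Weld metal: throat = 0.707×5 = 3.535 mm, L = 2×59 = 118 mm. φR_n = 0.75 × 0.6 × 480 × 3.535 × 118 = 90.1 kN.
Base metal shear (14 mm plate): yield φR_n = 1.0×0.6×350×14×118 = 346.9 kN; rupture φR_n = 0.75×0.6×450×14×118 = 334.5 kN; take 334.5 kN (rupture).
Tension yield (gross): A_g = 29×14 = 406 mm². φR_n = 0.90 × 350 × 406 = 127.9 kN.
Governing: min(90.1, 334.5, 127.9) = 90.1 kN → weld metal.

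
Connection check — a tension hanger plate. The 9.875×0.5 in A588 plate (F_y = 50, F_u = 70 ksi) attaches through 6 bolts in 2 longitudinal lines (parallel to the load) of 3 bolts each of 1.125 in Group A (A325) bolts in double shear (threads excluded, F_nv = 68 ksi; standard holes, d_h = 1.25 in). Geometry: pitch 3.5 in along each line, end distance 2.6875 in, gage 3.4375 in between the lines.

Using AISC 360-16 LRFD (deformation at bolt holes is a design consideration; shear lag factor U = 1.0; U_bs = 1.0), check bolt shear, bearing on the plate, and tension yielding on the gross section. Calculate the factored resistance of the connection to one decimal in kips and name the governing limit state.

Bolt shear: A_b = π(1.125)²/4 = 0.99402 in². φR_n = 0.75 × 68 × 0.99402 × 6 × 2 = 608.3 kips.
Bearing (0.5 in plate, F_u = 70 ksi): end bolts L_c = 2.6875 − 1.25/2 = 2.0625, R_n = min(1.2×2.0625×0.5×70, 2.4×1.125×0.5×70) = 86.625 kips/bolt; interior L_c = 3.5 − 1.25 = 2.25, R_n = 94.5 kips/bolt. φR_n = 0.75 × (2×86.625 + 4×94.5) = 413.4 kips.
Tension yield (gross): A_g = 9.875×0.5 = 4.9375 in². φR_n = 0.90 × 50 × 4.9375 = 222.2 kips.
Governing: min(608.3, 413.4, 222.2) = 222.2 kips → gross-section yield.

222.2 kips (gross-section yield governs)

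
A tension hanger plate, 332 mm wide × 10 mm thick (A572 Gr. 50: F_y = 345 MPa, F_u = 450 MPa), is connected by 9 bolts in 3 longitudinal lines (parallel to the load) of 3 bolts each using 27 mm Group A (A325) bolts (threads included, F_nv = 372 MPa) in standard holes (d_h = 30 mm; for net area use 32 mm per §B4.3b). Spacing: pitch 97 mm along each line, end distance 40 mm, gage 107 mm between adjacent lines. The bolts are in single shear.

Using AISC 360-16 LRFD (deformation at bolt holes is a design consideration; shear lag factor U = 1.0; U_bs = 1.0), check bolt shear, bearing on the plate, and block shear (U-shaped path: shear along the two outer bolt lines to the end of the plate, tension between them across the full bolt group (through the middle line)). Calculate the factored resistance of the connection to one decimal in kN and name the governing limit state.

1130.0 kN (block shear governs)

Bolt shear: A_b = π(27)²/4 = 572.56 mm². φR_n = 0.75 × 372 × 572.56 × 9 × 1 = 1437.7 kN.
Bearing (10 mm plate, F_u = 450 MPa): end bolts L_c = 40 − 30/2 = 25, R_n = min(1.2×25×10×450, 2.4×27×10×450) = 135 kN/bolt; interior L_c = 97 − 30 = 67, R_n = 291.6 kN/bolt. φR_n = 0.75 × (3×135 + 6×291.6) = 1616.0 kN.
Block shear: shear path 2×[40+2×97] = 2×234 mm, A_gv = 4680, A_nv = 2×(234 − 2.5×32)×10 = 3080 mm²; tension across gage: (214 − 2×32)×10 = 1500 mm². R_n = min(0.6×450×3080, 0.6×345×4680) + 1.0×450×1500 = min(831.6, 968.76) + 675 = 1506.6 kN. φR_n = 0.75 × 1506.6 = 1130.0 kN.
Governing: min(1437.7, 1616.0, 1130.0) = 1130.0 kN → block shear.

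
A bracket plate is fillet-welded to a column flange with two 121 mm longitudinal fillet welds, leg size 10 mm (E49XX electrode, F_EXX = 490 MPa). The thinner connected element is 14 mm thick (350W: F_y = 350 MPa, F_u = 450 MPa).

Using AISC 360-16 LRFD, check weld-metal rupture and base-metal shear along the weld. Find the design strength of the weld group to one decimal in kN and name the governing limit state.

377.3 kN (weld metal governs)

Weld metal: throat = 0.707×10 = 7.07 mm, L = 2×121 = 242 mm. φR_n = 0.75 × 0.6 × 490 × 7.07 × 242 = 377.3 kN.
Base metal shear (14 mm plate): yield φR_n = 1.0×0.6×350×14×242 = 711.5 kN; rupture φR_n = 0.75×0.6×450×14×242 = 686.1 kN; take 686.1 kN (rupture).
Governing: min(377.3, 686.1) = 377.3 kN → weld metal.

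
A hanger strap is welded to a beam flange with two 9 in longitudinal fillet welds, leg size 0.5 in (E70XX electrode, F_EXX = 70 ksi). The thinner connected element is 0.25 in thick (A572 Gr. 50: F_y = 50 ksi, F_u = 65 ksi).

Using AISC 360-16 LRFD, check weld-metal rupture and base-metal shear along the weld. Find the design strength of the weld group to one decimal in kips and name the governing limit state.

Weld metal: throat = 0.707×0.5 = 0.3535 in, L = 2×9 = 18 in. φR_n = 0.75 × 0.6 × 70 × 0.3535 × 18 = 200.4 kips.
Base metal shear (0.25 in plate): yield φR_n = 1.0×0.6×50×0.25×18 = 135.0 kips; rupture φR_n = 0.75×0.6×65×0.25×18 = 131.6 kips; take 131.6 kips (rupture).
Governing: min(200.4, 131.6) = 131.6 kips → base-metal shear.

131.6 kips (base-metal shear governs)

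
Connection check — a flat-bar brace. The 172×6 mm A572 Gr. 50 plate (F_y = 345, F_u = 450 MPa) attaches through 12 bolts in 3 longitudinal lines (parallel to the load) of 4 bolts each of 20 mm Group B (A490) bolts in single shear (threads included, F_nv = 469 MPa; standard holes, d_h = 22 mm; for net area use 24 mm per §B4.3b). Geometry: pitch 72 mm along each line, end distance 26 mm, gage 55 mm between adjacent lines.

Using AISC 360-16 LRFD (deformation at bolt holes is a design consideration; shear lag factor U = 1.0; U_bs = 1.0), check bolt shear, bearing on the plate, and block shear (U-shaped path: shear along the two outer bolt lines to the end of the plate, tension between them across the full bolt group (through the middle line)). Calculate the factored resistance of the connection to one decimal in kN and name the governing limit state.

Bolt shear: A_b = π(20)²/4 = 314.16 mm². φR_n = 0.75 × 469 × 314.16 × 12 × 1 = 1326.1 kN.
Bearing (6 mm plate, F_u = 450 MPa): end bolts L_c = 26 − 22/2 = 15, R_n = min(1.2×15×6×450, 2.4×20×6×450) = 48.6 kN/bolt; interior L_c = 72 − 22 = 50, R_n = 129.6 kN/bolt. φR_n = 0.75 × (3×48.6 + 9×129.6) = 984.2 kN.
Block shear: shear path 2×[26+3×72] = 2×242 mm, A_gv = 2904, A_nv = 2×(242 − 3.5×24)×6 = 1896 mm²; tension across gage: (110 − 2×24)×6 = 372 mm². R_n = min(0.6×450×1896, 0.6×345×2904) + 1.0×450×372 = min(511.92, 601.13) + 167.4 = 679.32 kN. φR_n = 0.75 × 679.32 = 509.5 kN.
Governing: min(1326.1, 984.2, 509.5) = 509.5 kN → block shear.

509.5 kN (block shear governs)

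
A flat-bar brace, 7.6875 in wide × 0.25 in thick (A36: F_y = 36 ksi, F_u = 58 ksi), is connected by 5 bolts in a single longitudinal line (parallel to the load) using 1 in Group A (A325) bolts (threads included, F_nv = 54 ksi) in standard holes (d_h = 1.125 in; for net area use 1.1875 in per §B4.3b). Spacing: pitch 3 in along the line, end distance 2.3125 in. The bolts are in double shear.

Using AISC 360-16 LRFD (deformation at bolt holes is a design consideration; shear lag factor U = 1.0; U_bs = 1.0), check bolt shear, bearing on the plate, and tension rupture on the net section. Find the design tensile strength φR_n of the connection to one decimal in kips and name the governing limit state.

Bolt shear: A_b = π(1)²/4 = 0.7854 in². φR_n = 0.75 × 54 × 0.7854 × 5 × 2 = 318.1 kips.
Bearing (0.25 in plate, F_u = 58 ksi): end bolts L_c = 2.3125 − 1.125/2 = 1.75, R_n = min(1.2×1.75×0.25×58, 2.4×1×0.25×58) = 30.45 kips/bolt; interior L_c = 3 − 1.125 = 1.875, R_n = 32.625 kips/bolt. φR_n = 0.75 × (1×30.45 + 4×32.625) = 120.7 kips.
Tension rupture (net): A_n = (7.6875 − 1×1.1875)×0.25 = 1.625 in² (U = 1.0, A_e = A_n). φR_n = 0.75 × 58 × 1.625 = 70.7 kips.
Governing: min(318.1, 120.7, 70.7) = 70.7 kips → net-section rupture.

70.7 kips (net-section rupture governs)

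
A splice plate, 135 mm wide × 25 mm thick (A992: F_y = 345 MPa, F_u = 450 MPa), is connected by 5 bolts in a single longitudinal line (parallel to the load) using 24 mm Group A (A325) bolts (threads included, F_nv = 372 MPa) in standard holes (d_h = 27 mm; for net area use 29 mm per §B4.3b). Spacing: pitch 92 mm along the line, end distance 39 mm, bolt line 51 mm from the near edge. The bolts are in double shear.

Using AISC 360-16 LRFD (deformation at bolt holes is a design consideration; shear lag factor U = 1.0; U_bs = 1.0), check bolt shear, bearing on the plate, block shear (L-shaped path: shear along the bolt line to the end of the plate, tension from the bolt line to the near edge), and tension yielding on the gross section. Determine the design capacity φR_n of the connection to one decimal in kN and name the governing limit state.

1047.9 kN (gross-section yield governs)

Bolt shear: A_b = π(24)²/4 = 452.39 mm². φR_n = 0.75 × 372 × 452.39 × 5 × 2 = 1262.2 kN.
Bearing (25 mm plate, F_u = 450 MPa): end bolts L_c = 39 − 27/2 = 25.5, R_n = min(1.2×25.5×25×450, 2.4×24×25×450) = 344.25 kN/bolt; interior L_c = 92 − 27 = 65, R_n = 648 kN/bolt. φR_n = 0.75 × (1×344.25 + 4×648) = 2202.2 kN.
Block shear: shear path 1×[39+4×92] = 1×407 mm, A_gv = 10175, A_nv = 1×(407 − 4.5×29)×25 = 6912.5 mm²; tension to near edge: (51 − 0.5×29)×25 = 912.5 mm². R_n = min(0.6×450×6912.5, 0.6×345×10175) + 1.0×450×912.5 = min(1866.4, 2106.2) + 410.63 = 2277 kN. φR_n = 0.75 × 2277 = 1707.8 kN.
Tension yield (gross): A_g = 135×25 = 3375 mm². φR_n = 0.90 × 345 × 3375 = 1047.9 kN.
Governing: min(1262.2, 2202.2, 1707.8, 1047.9) = 1047.9 kN → gross-section yield.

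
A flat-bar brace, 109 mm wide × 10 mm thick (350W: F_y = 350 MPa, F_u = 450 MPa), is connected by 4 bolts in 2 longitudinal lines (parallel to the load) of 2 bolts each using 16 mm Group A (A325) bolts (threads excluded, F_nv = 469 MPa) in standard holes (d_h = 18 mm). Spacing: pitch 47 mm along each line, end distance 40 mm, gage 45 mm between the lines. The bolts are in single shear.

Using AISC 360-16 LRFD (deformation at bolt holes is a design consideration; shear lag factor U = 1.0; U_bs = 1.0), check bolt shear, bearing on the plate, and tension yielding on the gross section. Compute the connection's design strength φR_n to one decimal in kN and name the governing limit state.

Bolt shear: A_b = π(16)²/4 = 201.06 mm². φR_n = 0.75 × 469 × 201.06 × 4 × 1 = 282.9 kN.
Bearing (10 mm plate, F_u = 450 MPa): end bolts L_c = 40 − 18/2 = 31, R_n = min(1.2×31×10×450, 2.4×16×10×450) = 167.4 kN/bolt; interior L_c = 47 − 18 = 29, R_n = 156.6 kN/bolt. φR_n = 0.75 × (2×167.4 + 2×156.6) = 486.0 kN.
Tension yield (gross): A_g = 109×10 = 1090 mm². φR_n = 0.90 × 350 × 1090 = 343.4 kN.
Governing: min(282.9, 486.0, 343.4) = 282.9 kN → bolt shear.

282.9 kN (bolt shear governs)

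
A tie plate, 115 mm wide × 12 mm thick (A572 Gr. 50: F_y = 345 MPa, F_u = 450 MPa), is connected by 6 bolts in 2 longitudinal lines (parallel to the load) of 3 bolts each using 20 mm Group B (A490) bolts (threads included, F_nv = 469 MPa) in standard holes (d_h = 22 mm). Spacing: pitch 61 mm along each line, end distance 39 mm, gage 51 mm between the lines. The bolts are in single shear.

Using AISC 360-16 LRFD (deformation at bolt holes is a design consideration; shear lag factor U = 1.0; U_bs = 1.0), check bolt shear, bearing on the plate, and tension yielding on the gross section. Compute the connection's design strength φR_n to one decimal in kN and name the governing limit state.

428.5 kN (gross-section yield governs)

Bolt shear: A_b = π(20)²/4 = 314.16 mm². φR_n = 0.75 × 469 × 314.16 × 6 × 1 = 663.0 kN.
Bearing (12 mm plate, F_u = 450 MPa): end bolts L_c = 39 − 22/2 = 28, R_n = min(1.2×28×12×450, 2.4×20×12×450) = 181.44 kN/bolt; interior L_c = 61 − 22 = 39, R_n = 252.72 kN/bolt. φR_n = 0.75 × (2×181.44 + 4×252.72) = 1030.3 kN.
Tension yield (gross): A_g = 115×12 = 1380 mm². φR_n = 0.90 × 345 × 1380 = 428.5 kN.
Governing: min(663.0, 1030.3, 428.5) = 428.5 kN → gross-section yield.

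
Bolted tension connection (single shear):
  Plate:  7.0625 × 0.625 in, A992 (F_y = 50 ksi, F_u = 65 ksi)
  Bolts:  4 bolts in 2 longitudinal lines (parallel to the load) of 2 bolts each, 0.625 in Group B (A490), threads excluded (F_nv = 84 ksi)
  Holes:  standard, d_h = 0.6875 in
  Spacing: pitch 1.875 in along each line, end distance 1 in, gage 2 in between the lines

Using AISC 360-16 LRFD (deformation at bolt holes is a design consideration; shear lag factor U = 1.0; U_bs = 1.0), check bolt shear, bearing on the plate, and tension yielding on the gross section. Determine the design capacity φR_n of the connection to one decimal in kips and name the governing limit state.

Bolt shear: A_b = π(0.625)²/4 = 0.3068 in². φR_n = 0.75 × 84 × 0.3068 × 4 × 1 = 77.3 kips.
Bearing (0.625 in plate, F_u = 65 ksi): end bolts L_c = 1 − 0.6875/2 = 0.65625, R_n = min(1.2×0.65625×0.625×65, 2.4×0.625×0.625×65) = 31.992 kips/bolt; interior L_c = 1.875 − 0.6875 = 1.1875, R_n = 57.891 kips/bolt. φR_n = 0.75 × (2×31.992 + 2×57.891) = 134.8 kips.
Tension yield (gross): A_g = 7.0625×0.625 = 4.4141 in². φR_n = 0.90 × 50 × 4.4141 = 198.6 kips.
Governing: min(77.3, 134.8, 198.6) = 77.3 kips → bolt shear.

77.3 kips (bolt shear governs)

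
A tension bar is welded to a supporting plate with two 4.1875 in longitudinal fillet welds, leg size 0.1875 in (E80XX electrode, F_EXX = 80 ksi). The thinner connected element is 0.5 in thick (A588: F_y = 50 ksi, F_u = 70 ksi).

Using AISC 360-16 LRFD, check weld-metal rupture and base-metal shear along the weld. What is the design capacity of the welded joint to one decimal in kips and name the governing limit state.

40.0 kips (weld metal governs)

Weld metal: throat = 0.707×0.1875 = 0.13256 in, L = 2×4.1875 = 8.375 in. φR_n = 0.75 × 0.6 × 80 × 0.13256 × 8.375 = 40.0 kips.
Base metal shear (0.5 in plate): yield φR_n = 1.0×0.6×50×0.5×8.375 = 125.6 kips; rupture φR_n = 0.75×0.6×70×0.5×8.375 = 131.9 kips; take 125.6 kips (yield).
Governing: min(40.0, 125.6) = 40.0 kips → weld metal.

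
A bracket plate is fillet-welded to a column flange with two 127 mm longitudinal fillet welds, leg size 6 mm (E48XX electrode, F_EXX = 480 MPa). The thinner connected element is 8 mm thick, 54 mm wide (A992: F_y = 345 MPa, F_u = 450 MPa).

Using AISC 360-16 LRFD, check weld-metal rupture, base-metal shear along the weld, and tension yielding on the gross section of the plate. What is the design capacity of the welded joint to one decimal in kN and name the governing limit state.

134.1 kN (gross-section yield governs)

Weld metal: throat = 0.707×6 = 4.242 mm, L = 2×127 = 254 mm. φR_n = 0.75 × 0.6 × 480 × 4.242 × 254 = 232.7 kN.
Base metal shear (8 mm plate): yield φR_n = 1.0×0.6×345×8×254 = 420.6 kN; rupture φR_n = 0.75×0.6×450×8×254 = 411.5 kN; take 411.5 kN (rupture).
Tension yield (gross): A_g = 54×8 = 432 mm². φR_n = 0.90 × 345 × 432 = 134.1 kN.
Governing: min(232.7, 411.5, 134.1) = 134.1 kN → gross-section yield.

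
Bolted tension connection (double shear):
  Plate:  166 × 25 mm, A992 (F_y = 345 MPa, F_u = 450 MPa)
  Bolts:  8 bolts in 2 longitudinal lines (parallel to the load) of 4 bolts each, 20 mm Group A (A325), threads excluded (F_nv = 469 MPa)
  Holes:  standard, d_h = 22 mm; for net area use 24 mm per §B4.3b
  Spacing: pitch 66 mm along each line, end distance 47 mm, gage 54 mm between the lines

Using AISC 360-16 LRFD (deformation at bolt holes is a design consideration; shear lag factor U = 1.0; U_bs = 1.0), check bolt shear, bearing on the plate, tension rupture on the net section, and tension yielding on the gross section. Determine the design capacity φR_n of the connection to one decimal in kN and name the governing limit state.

995.6 kN (net-section rupture governs)

Bolt shear: A_b = π(20)²/4 = 314.16 mm². φR_n = 0.75 × 469 × 314.16 × 8 × 2 = 1768.1 kN.
Bearing (25 mm plate, F_u = 450 MPa): end bolts L_c = 47 − 22/2 = 36, R_n = min(1.2×36×25×450, 2.4×20×25×450) = 486 kN/bolt; interior L_c = 66 − 22 = 44, R_n = 540 kN/bolt. φR_n = 0.75 × (2×486 + 6×540) = 3159.0 kN.
Tension rupture (net): A_n = (166 − 2×24)×25 = 2950 mm² (U = 1.0, A_e = A_n). φR_n = 0.75 × 450 × 2950 = 995.6 kN.
Tension yield (gross): A_g = 166×25 = 4150 mm². φR_n = 0.90 × 345 × 4150 = 1288.6 kN.
Governing: min(1768.1, 3159.0, 995.6, 1288.6) = 995.6 kN → net-section rupture.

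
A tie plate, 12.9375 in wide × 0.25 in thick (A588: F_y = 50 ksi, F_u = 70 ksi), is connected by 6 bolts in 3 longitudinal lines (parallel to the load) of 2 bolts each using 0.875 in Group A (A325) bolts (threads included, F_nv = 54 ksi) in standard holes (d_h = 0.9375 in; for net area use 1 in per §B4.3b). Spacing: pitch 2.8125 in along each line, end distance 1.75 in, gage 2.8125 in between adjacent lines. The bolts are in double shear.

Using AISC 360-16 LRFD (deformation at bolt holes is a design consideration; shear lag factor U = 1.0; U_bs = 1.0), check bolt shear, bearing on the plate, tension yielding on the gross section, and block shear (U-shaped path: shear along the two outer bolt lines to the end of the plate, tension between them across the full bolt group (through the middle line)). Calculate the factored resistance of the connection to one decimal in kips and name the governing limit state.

Bolt shear: A_b = π(0.875)²/4 = 0.60132 in². φR_n = 0.75 × 54 × 0.60132 × 6 × 2 = 292.2 kips.
Bearing (0.25 in plate, F_u = 70 ksi): end bolts L_c = 1.75 − 0.9375/2 = 1.28125, R_n = min(1.2×1.28125×0.25×70, 2.4×0.875×0.25×70) = 26.906 kips/bolt; interior L_c = 2.8125 − 0.9375 = 1.875, R_n = 36.75 kips/bolt. φR_n = 0.75 × (3×26.906 + 3×36.75) = 143.2 kips.
Tension yield (gross): A_g = 12.9375×0.25 = 3.2344 in². φR_n = 0.90 × 50 × 3.2344 = 145.5 kips.
Block shear: shear path 2×[1.75+1×2.8125] = 2×4.5625 in, A_gv = 2.2813, A_nv = 2×(4.5625 − 1.5×1)×0.25 = 1.5313 in²; tension across gage: (5.625 − 2×1)×0.25 = 0.90625 in². R_n = min(0.6×70×1.5313, 0.6×50×2.2813) + 1.0×70×0.90625 = min(64.315, 68.439) + 63.438 = 127.75 kips. φR_n = 0.75 × 127.75 = 95.8 kips.
Governing: min(292.2, 143.2, 145.5, 95.8) = 95.8 kips → block shear.

95.8 kips (block shear governs)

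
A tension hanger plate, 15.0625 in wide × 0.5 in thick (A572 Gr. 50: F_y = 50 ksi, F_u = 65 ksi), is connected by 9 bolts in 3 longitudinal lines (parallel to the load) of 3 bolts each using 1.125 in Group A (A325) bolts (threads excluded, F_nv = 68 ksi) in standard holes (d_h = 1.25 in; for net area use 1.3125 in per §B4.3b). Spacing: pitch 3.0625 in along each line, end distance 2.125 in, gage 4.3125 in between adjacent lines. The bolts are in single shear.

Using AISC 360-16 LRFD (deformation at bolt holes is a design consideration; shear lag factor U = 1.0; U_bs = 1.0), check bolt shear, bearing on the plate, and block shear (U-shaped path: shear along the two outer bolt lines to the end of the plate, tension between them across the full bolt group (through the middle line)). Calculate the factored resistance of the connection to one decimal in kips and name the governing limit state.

291.6 kips (block shear governs)

Bolt shear: A_b = π(1.125)²/4 = 0.99402 in². φR_n = 0.75 × 68 × 0.99402 × 9 × 1 = 456.3 kips.
Bearing (0.5 in plate, F_u = 65 ksi): end bolts L_c = 2.125 − 1.25/2 = 1.5, R_n = min(1.2×1.5×0.5×65, 2.4×1.125×0.5×65) = 58.5 kips/bolt; interior L_c = 3.0625 − 1.25 = 1.8125, R_n = 70.688 kips/bolt. φR_n = 0.75 × (3×58.5 + 6×70.688) = 449.7 kips.
Block shear: shear path 2×[2.125+2×3.0625] = 2×8.25 in, A_gv = 8.25, A_nv = 2×(8.25 − 2.5×1.3125)×0.5 = 4.9688 in²; tension across gage: (8.625 − 2×1.3125)×0.5 = 3 in². R_n = min(0.6×65×4.9688, 0.6×50×8.25) + 1.0×65×3 = min(193.78, 247.5) + 195 = 388.78 kips. φR_n = 0.75 × 388.78 = 291.6 kips.
Governing: min(456.3, 449.7, 291.6) = 291.6 kips → block shear.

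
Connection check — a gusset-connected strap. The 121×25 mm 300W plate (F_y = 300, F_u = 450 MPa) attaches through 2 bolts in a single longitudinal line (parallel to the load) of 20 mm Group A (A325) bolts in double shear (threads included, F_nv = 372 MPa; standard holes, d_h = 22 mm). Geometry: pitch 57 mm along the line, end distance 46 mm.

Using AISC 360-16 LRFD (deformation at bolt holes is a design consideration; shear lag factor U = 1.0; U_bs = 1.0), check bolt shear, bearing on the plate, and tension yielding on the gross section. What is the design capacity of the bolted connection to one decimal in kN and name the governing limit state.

350.6 kN (bolt shear governs)

Bolt shear: A_b = π(20)²/4 = 314.16 mm². φR_n = 0.75 × 372 × 314.16 × 2 × 2 = 350.6 kN.
Bearing (25 mm plate, F_u = 450 MPa): end bolts L_c = 46 − 22/2 = 35, R_n = min(1.2×35×25×450, 2.4×20×25×450) = 472.5 kN/bolt; interior L_c = 57 − 22 = 35, R_n = 472.5 kN/bolt. φR_n = 0.75 × (1×472.5 + 1×472.5) = 708.8 kN.
Tension yield (gross): A_g = 121×25 = 3025 mm². φR_n = 0.90 × 300 × 3025 = 816.8 kN.
Governing: min(350.6, 708.8, 816.8) = 350.6 kN → bolt shear.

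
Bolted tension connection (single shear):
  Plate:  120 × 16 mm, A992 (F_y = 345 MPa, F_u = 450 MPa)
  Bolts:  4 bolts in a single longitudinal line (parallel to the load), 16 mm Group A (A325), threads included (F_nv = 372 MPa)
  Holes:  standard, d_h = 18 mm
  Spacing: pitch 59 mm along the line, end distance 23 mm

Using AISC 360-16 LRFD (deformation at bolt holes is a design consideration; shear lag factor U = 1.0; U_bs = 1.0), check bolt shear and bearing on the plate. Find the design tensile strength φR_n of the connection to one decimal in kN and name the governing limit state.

Bolt shear: A_b = π(16)²/4 = 201.06 mm². φR_n = 0.75 × 372 × 201.06 × 4 × 1 = 224.4 kN.
Bearing (16 mm plate, F_u = 450 MPa): end bolts L_c = 23 − 18/2 = 14, R_n = min(1.2×14×16×450, 2.4×16×16×450) = 120.96 kN/bolt; interior L_c = 59 − 18 = 41, R_n = 276.48 kN/bolt. φR_n = 0.75 × (1×120.96 + 3×276.48) = 712.8 kN.
Governing: min(224.4, 712.8) = 224.4 kN → bolt shear.

224.4 kN (bolt shear governs)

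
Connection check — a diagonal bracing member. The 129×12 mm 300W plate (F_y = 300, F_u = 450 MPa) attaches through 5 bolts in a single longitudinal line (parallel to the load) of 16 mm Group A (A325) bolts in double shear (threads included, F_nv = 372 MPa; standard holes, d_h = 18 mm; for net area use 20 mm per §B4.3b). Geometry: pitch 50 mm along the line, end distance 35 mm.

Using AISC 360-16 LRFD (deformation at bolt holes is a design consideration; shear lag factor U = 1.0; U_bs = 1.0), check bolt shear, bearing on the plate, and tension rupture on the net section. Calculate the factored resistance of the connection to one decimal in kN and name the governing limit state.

Bolt shear: A_b = π(16)²/4 = 201.06 mm². φR_n = 0.75 × 372 × 201.06 × 5 × 2 = 561.0 kN.
Bearing (12 mm plate, F_u = 450 MPa): end bolts L_c = 35 − 18/2 = 26, R_n = min(1.2×26×12×450, 2.4×16×12×450) = 168.48 kN/bolt; interior L_c = 50 − 18 = 32, R_n = 207.36 kN/bolt. φR_n = 0.75 × (1×168.48 + 4×207.36) = 748.4 kN.
Tension rupture (net): A_n = (129 − 1×20)×12 = 1308 mm² (U = 1.0, A_e = A_n). φR_n = 0.75 × 450 × 1308 = 441.5 kN.
Governing: min(561.0, 748.4, 441.5) = 441.5 kN → net-section rupture.

441.5 kN (net-section rupture governs)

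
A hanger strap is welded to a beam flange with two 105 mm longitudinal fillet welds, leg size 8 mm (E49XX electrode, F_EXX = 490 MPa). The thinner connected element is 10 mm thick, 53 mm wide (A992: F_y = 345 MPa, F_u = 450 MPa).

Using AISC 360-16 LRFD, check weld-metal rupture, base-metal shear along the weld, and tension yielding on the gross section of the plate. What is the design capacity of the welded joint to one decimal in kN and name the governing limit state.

Weld metal: throat = 0.707×8 = 5.656 mm, L = 2×105 = 210 mm. φR_n = 0.75 × 0.6 × 490 × 5.656 × 210 = 261.9 kN.
Base metal shear (10 mm plate): yield φR_n = 1.0×0.6×345×10×210 = 434.7 kN; rupture φR_n = 0.75×0.6×450×10×210 = 425.3 kN; take 425.3 kN (rupture).
Tension yield (gross): A_g = 53×10 = 530 mm². φR_n = 0.90 × 345 × 530 = 164.6 kN.
Governing: min(261.9, 425.3, 164.6) = 164.6 kN → gross-section yield.

164.6 kN (gross-section yield governs)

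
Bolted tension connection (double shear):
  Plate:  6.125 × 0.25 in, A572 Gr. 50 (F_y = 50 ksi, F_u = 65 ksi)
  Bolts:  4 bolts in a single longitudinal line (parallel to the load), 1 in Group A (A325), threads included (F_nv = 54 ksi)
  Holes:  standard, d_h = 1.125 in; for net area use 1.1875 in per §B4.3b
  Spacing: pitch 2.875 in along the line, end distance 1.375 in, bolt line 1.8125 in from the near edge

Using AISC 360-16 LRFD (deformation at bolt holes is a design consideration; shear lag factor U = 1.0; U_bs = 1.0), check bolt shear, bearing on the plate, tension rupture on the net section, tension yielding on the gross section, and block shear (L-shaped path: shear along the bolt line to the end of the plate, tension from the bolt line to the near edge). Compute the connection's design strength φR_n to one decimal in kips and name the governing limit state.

Bolt shear: A_b = π(1)²/4 = 0.7854 in². φR_n = 0.75 × 54 × 0.7854 × 4 × 2 = 254.5 kips.
Bearing (0.25 in plate, F_u = 65 ksi): end bolts L_c = 1.375 − 1.125/2 = 0.8125, R_n = min(1.2×0.8125×0.25×65, 2.4×1×0.25×65) = 15.844 kips/bolt; interior L_c = 2.875 − 1.125 = 1.75, R_n = 34.125 kips/bolt. φR_n = 0.75 × (1×15.844 + 3×34.125) = 88.7 kips.
Tension rupture (net): A_n = (6.125 − 1×1.1875)×0.25 = 1.2344 in² (U = 1.0, A_e = A_n). φR_n = 0.75 × 65 × 1.2344 = 60.2 kips.
Tension yield (gross): A_g = 6.125×0.25 = 1.5313 in². φR_n = 0.90 × 50 × 1.5313 = 68.9 kips.
Block shear: shear path 1×[1.375+3×2.875] = 1×10 in, A_gv = 2.5, A_nv = 1×(10 − 3.5×1.1875)×0.25 = 1.4609 in²; tension to near edge: (1.8125 − 0.5×1.1875)×0.25 = 0.30469 in². R_n = min(0.6×65×1.4609, 0.6×50×2.5) + 1.0×65×0.30469 = min(56.975, 75) + 19.805 = 76.78 kips. φR_n = 0.75 × 76.78 = 57.6 kips.
Governing: min(254.5, 88.7, 60.2, 68.9, 57.6) = 57.6 kips → block shear.

57.6 kips (block shear governs)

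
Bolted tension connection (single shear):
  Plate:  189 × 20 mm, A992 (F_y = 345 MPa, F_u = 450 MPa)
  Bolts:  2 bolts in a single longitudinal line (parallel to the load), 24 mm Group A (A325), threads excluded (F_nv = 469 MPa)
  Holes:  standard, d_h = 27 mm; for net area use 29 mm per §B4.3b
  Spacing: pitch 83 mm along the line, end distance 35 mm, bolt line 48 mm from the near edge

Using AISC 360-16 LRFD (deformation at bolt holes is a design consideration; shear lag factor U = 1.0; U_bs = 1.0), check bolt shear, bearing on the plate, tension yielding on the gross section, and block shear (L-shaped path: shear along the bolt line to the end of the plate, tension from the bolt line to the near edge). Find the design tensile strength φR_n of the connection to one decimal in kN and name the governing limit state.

318.3 kN (bolt shear governs)

Bolt shear: A_b = π(24)²/4 = 452.39 mm². φR_n = 0.75 × 469 × 452.39 × 2 × 1 = 318.3 kN.
Bearing (20 mm plate, F_u = 450 MPa): end bolts L_c = 35 − 27/2 = 21.5, R_n = min(1.2×21.5×20×450, 2.4×24×20×450) = 232.2 kN/bolt; interior L_c = 83 − 27 = 56, R_n = 518.4 kN/bolt. φR_n = 0.75 × (1×232.2 + 1×518.4) = 563.0 kN.
Tension yield (gross): A_g = 189×20 = 3780 mm². φR_n = 0.90 × 345 × 3780 = 1173.7 kN.
Block shear: shear path 1×[35+1×83] = 1×118 mm, A_gv = 2360, A_nv = 1×(118 − 1.5×29)×20 = 1490 mm²; tension to near edge: (48 − 0.5×29)×20 = 670 mm². R_n = min(0.6×450×1490, 0.6×345×2360) + 1.0×450×670 = min(402.3, 488.52) + 301.5 = 703.8 kN. φR_n = 0.75 × 703.8 = 527.9 kN.
Governing: min(318.3, 563.0, 1173.7, 527.9) = 318.3 kN → bolt shear.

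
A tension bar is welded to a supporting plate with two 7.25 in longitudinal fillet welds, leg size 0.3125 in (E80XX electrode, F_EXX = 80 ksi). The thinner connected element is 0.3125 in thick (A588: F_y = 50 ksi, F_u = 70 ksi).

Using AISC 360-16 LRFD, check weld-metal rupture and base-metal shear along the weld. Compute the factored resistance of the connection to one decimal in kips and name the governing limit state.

115.3 kips (weld metal governs)

Weld metal: throat = 0.707×0.3125 = 0.22094 in, L = 2×7.25 = 14.5 in. φR_n = 0.75 × 0.6 × 80 × 0.22094 × 14.5 = 115.3 kips.
Base metal shear (0.3125 in plate): yield φR_n = 1.0×0.6×50×0.3125×14.5 = 135.9 kips; rupture φR_n = 0.75×0.6×70×0.3125×14.5 = 142.7 kips; take 135.9 kips (yield).
Governing: min(115.3, 135.9) = 115.3 kips → weld metal.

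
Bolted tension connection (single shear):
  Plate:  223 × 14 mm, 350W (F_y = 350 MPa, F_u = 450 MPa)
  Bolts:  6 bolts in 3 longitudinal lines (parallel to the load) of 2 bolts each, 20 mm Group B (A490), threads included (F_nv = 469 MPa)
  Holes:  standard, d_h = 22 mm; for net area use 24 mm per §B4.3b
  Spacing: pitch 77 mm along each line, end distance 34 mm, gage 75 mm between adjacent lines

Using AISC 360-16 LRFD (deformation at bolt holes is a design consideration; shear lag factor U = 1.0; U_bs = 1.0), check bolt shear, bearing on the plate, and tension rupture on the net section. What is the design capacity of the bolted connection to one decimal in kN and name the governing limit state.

663.0 kN (bolt shear governs)

Bolt shear: A_b = π(20)²/4 = 314.16 mm². φR_n = 0.75 × 469 × 314.16 × 6 × 1 = 663.0 kN.
Bearing (14 mm plate, F_u = 450 MPa): end bolts L_c = 34 − 22/2 = 23, R_n = min(1.2×23×14×450, 2.4×20×14×450) = 173.88 kN/bolt; interior L_c = 77 − 22 = 55, R_n = 302.4 kN/bolt. φR_n = 0.75 × (3×173.88 + 3×302.4) = 1071.6 kN.
Tension rupture (net): A_n = (223 − 3×24)×14 = 2114 mm² (U = 1.0, A_e = A_n). φR_n = 0.75 × 450 × 2114 = 713.5 kN.
Governing: min(663.0, 1071.6, 713.5) = 663.0 kN → bolt shear.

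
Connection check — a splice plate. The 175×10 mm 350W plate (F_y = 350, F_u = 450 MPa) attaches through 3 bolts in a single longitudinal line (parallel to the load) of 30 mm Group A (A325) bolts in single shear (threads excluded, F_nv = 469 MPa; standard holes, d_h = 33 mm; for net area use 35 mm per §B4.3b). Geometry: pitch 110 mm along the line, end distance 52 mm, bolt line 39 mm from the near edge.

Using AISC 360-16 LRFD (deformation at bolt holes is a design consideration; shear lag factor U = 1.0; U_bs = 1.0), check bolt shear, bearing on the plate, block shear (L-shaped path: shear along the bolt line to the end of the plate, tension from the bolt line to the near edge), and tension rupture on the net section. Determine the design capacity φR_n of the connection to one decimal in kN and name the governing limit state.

Bolt shear: A_b = π(30)²/4 = 706.86 mm². φR_n = 0.75 × 469 × 706.86 × 3 × 1 = 745.9 kN.
Bearing (10 mm plate, F_u = 450 MPa): end bolts L_c = 52 − 33/2 = 35.5, R_n = min(1.2×35.5×10×450, 2.4×30×10×450) = 191.7 kN/bolt; interior L_c = 110 − 33 = 77, R_n = 324 kN/bolt. φR_n = 0.75 × (1×191.7 + 2×324) = 629.8 kN.
Block shear: shear path 1×[52+2×110] = 1×272 mm, A_gv = 2720, A_nv = 1×(272 − 2.5×35)×10 = 1845 mm²; tension to near edge: (39 − 0.5×35)×10 = 215 mm². R_n = min(0.6×450×1845, 0.6×350×2720) + 1.0×450×215 = min(498.15, 571.2) + 96.75 = 594.9 kN. φR_n = 0.75 × 594.9 = 446.2 kN.
Tension rupture (net): A_n = (175 − 1×35)×10 = 1400 mm² (U = 1.0, A_e = A_n). φR_n = 0.75 × 450 × 1400 = 472.5 kN.
Governing: min(745.9, 629.8, 446.2, 472.5) = 446.2 kN → block shear.

446.2 kN (block shear governs)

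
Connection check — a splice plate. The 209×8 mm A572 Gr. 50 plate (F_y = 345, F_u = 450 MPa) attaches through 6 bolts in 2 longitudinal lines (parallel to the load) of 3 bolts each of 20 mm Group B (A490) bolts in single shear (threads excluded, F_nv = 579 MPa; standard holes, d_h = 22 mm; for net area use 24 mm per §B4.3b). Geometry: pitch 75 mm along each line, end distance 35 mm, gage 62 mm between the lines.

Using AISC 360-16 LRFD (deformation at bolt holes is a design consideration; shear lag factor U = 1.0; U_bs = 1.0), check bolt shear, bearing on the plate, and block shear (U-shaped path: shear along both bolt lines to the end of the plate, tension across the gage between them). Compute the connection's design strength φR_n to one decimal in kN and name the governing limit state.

507.6 kN (block shear governs)

Bolt shear: A_b = π(20)²/4 = 314.16 mm². φR_n = 0.75 × 579 × 314.16 × 6 × 1 = 818.5 kN.
Bearing (8 mm plate, F_u = 450 MPa): end bolts L_c = 35 − 22/2 = 24, R_n = min(1.2×24×8×450, 2.4×20×8×450) = 103.68 kN/bolt; interior L_c = 75 − 22 = 53, R_n = 172.8 kN/bolt. φR_n = 0.75 × (2×103.68 + 4×172.8) = 673.9 kN.
Block shear: shear path 2×[35+2×75] = 2×185 mm, A_gv = 2960, A_nv = 2×(185 − 2.5×24)×8 = 2000 mm²; tension across gage: (62 − 1×24)×8 = 304 mm². R_n = min(0.6×450×2000, 0.6×345×2960) + 1.0×450×304 = min(540, 612.72) + 136.8 = 676.8 kN. φR_n = 0.75 × 676.8 = 507.6 kN.
Governing: min(818.5, 673.9, 507.6) = 507.6 kN → block shear.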